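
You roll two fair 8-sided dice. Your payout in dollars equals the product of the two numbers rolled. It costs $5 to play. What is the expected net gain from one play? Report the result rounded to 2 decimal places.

$15.25

Distribution of the product of the two numbers rolled: 1 w.p. 1/64, 2 w.p. 1/32, 3 w.p. 1/32, 4 w.p. 3/64, 5 w.p. 1/32, 6 w.p. 1/16, …
E[payout] = (1/64)·1 + (1/32)·2 + (1/32)·3 + (3/64)·4 + (1/32)·5 + (1/16)·6 + (1/32)·7 + (1/16)·8 + (1/64)·9 + (1/32)·10 + (1/16)·12 + (1/32)·14 + (1/32)·15 + (3/64)·16 + (1/32)·18 + (1/32)·20 + (1/32)·21 + (1/16)·24 + (1/64)·25 + (1/32)·28 + (1/32)·30 + (1/32)·32 + (1/32)·35 + (1/64)·36 + (1/32)·40 + (1/32)·42 + (1/32)·48 + (1/64)·49 + (1/32)·56 + (1/64)·64 = 81/4
Expected profit = 81/4 − 5 = 61/4 ≈ $15.25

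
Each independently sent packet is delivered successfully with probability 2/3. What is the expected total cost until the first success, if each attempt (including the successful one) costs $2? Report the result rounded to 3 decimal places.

E[#attempts] = 1/p = 3/2; E[cost] = 2·3/2 = 3.
≈ 3.000

$3.000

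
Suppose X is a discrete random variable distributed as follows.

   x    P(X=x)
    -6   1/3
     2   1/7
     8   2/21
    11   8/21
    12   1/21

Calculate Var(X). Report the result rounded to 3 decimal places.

57.107

E[X] = (1/3)·(-6) + (1/7)·2 + (2/21)·8 + (8/21)·11 + (1/21)·12 = 80/21
E[X²] = (1/3)·36 + (1/7)·4 + (2/21)·64 + (8/21)·121 + (1/21)·144 = 1504/21
Var(X) = 1504/21 − (80/21)² = 25184/441 ≈ 57.107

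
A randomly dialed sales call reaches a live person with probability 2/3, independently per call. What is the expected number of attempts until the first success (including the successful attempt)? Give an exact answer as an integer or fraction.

For a geometric distribution, E[trials] = 1/p = 1/(2/3) = 3/2.

3/2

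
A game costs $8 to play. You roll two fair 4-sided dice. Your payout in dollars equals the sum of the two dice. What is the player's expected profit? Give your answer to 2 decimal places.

-$3.00

Distribution of the sum of the two dice: 2 w.p. 1/16, 3 w.p. 1/8, 4 w.p. 3/16, 5 w.p. 1/4, 6 w.p. 3/16, 7 w.p. 1/8, …
E[payout] = (1/16)·2 + (1/8)·3 + (3/16)·4 + (1/4)·5 + (3/16)·6 + (1/8)·7 + (1/16)·8 = 5
Expected profit = 5 − 8 = -3 ≈ -$3.00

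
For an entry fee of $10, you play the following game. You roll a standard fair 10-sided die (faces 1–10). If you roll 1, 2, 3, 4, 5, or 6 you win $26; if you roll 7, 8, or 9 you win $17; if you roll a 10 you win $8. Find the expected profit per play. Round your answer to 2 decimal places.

E[payout] = (1/10)·8 + (3/10)·17 + (3/5)·26 = 43/2
Expected profit = 43/2 − 10 = 23/2 ≈ $11.50

$11.50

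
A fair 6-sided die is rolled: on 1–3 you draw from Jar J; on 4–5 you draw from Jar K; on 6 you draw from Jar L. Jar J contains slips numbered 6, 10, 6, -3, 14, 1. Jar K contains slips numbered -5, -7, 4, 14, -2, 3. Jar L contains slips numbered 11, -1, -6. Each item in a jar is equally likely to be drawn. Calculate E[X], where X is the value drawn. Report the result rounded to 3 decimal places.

3.444

E[X | Jar J] = (6 + 10 + 6 − 3 + 14 + 1)/6 = 17/3
E[X | Jar K] = (-5 − 7 + 4 + 14 − 2 + 3)/6 = 7/6
E[X | Jar L] = (11 − 1 − 6)/3 = 4/3
E[X] = (1/2)·17/3 + (1/3)·7/6 + (1/6)·4/3 = 31/9 ≈ 3.444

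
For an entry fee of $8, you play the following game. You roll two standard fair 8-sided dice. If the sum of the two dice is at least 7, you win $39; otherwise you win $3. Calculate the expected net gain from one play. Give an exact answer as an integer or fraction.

361/16 dollars

E[payout] = (15/64)·3 + (49/64)·39 = 489/16
Expected profit = 489/16 − 8 = 361/16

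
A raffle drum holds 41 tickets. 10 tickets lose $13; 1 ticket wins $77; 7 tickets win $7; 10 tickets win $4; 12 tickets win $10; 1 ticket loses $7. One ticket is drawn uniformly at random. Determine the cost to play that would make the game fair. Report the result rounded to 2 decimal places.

E[payout] = (10/41)·(-13) + (1/41)·77 + (7/41)·7 + (10/41)·4 + (12/41)·10 + (1/41)·(-7) = 149/41
Fair fee = E[payout] = 149/41 ≈ $3.63

$3.63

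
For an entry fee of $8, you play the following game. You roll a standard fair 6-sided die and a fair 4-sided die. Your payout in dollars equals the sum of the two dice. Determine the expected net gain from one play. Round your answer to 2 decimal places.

Distribution of the sum of the two dice: 2 w.p. 1/24, 3 w.p. 1/12, 4 w.p. 1/8, 5 w.p. 1/6, 6 w.p. 1/6, 7 w.p. 1/6, …
E[payout] = (1/24)·2 + (1/12)·3 + (1/8)·4 + (1/6)·5 + (1/6)·6 + (1/6)·7 + (1/8)·8 + (1/12)·9 + (1/24)·10 = 6
Expected profit = 6 − 8 = -2 ≈ -$2.00

-$2.00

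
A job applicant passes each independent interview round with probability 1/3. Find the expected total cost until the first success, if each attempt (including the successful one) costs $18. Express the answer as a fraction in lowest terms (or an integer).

$54

E[#attempts] = 1/p = 3; E[cost] = 18·3 = 54.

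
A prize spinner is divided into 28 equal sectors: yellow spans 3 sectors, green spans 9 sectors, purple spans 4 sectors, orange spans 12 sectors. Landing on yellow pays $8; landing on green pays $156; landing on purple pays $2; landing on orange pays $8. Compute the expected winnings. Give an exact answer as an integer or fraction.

383/7 dollars

E[payout] = (3/28)·8 + (9/28)·156 + (4/28)·2 + (12/28)·8 = 383/7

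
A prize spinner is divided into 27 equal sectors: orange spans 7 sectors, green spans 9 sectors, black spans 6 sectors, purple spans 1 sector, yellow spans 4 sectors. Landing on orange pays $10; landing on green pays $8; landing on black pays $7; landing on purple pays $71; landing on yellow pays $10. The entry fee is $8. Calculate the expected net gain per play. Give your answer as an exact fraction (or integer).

E[payout] = (7/27)·10 + (9/27)·8 + (6/27)·7 + (1/27)·71 + (4/27)·10 = 295/27
Expected profit = 295/27 − 8 = 79/27

79/27 dollars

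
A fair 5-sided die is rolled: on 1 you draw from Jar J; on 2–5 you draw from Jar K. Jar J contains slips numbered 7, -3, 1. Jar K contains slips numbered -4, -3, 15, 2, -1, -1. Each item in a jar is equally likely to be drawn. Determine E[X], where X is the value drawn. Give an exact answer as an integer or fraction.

E[X | Jar J] = (7 − 3 + 1)/3 = 5/3
E[X | Jar K] = (-4 − 3 + 15 + 2 − 1 − 1)/6 = 4/3
E[X] = (1/5)·5/3 + (4/5)·4/3 = 7/5

7/5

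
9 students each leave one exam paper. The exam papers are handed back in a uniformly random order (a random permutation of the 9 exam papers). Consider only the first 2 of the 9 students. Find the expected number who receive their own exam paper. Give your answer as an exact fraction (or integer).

2/9

Let Xᵢ = 1 if person i gets their own exam paper. For each i, P(Xᵢ=1) = 1/9.
By linearity of expectation, E[X₁+…+X_2] = 2·(1/9) = 2/9.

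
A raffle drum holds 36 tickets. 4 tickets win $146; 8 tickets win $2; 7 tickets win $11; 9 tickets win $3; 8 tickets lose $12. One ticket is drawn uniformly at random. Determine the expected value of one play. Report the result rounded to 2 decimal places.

$16.89

E[payout] = (4/36)·146 + (8/36)·2 + (7/36)·11 + (9/36)·3 + (8/36)·(-12) = 152/9
≈ $16.89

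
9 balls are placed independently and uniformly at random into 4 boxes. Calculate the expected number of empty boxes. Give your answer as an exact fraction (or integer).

Let Xⱼ=1 if box j is empty. P(Xⱼ=1) = ((4-1)/4)^9 = 19683/262144.
By linearity, E[#empty] = 4·19683/262144 = 19683/65536.

19683/65536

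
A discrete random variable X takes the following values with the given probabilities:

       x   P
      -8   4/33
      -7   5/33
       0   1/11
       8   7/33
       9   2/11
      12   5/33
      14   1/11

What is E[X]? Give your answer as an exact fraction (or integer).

E[X] = (4/33)·(-8) + (5/33)·(-7) + (1/11)·0 + (7/33)·8 + (2/11)·9 + (5/33)·12 + (1/11)·14
     = 145/33

145/33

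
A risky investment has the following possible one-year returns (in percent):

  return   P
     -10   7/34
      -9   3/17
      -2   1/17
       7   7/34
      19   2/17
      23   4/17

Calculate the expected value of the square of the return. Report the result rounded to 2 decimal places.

E[X²] = (7/34)·100 + (3/17)·81 + (1/17)·4 + (7/34)·49 + (2/17)·361 + (4/17)·529
     = 7213/34 ≈ 212.15

212.15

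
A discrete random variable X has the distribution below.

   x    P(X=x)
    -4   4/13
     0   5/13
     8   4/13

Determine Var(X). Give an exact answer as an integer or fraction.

E[X] = (4/13)·(-4) + (5/13)·0 + (4/13)·8 = 16/13
E[X²] = (4/13)·16 + (5/13)·0 + (4/13)·64 = 320/13
Var(X) = 320/13 − (16/13)² = 3904/169

3904/169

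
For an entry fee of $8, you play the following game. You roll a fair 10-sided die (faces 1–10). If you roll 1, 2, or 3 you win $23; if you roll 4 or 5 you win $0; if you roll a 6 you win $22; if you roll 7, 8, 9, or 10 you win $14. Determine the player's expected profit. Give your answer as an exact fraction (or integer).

67/10 dollars

E[payout] = (1/5)·0 + (2/5)·14 + (1/10)·22 + (3/10)·23 = 147/10
Expected profit = 147/10 − 8 = 67/10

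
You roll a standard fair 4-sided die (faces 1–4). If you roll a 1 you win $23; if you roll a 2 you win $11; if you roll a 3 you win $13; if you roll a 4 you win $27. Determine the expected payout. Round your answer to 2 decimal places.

E[payout] = (1/4)·11 + (1/4)·13 + (1/4)·23 + (1/4)·27 = 37/2
≈ $18.50

$18.50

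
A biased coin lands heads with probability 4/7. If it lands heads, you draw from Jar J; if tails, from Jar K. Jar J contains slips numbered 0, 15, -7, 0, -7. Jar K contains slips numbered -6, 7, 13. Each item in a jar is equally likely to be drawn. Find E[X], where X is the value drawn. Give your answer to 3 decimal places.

2.114

E[X | Jar J] = (0 + 15 − 7 + 0 − 7)/5 = 1/5
E[X | Jar K] = (-6 + 7 + 13)/3 = 14/3
E[X] = (4/7)·1/5 + (3/7)·14/3 = 74/35 ≈ 2.114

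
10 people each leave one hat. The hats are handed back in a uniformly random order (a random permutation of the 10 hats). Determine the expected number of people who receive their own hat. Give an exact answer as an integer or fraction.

1

Let Xᵢ = 1 if person i gets their own hat. For each i, P(Xᵢ=1) = 1/10.
By linearity of expectation, E[X₁+…+X_10] = 10·(1/10) = 1.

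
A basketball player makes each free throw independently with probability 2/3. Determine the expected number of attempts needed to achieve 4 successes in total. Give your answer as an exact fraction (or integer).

By linearity (sum of 4 independent geometric waits), E[trials] = 4/p = 4/(2/3) = 6.

6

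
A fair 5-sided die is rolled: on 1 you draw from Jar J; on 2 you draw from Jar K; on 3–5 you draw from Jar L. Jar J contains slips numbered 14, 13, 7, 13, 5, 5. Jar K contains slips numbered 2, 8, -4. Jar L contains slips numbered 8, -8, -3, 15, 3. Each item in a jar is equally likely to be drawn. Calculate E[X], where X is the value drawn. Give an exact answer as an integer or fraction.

41/10

E[X | Jar J] = (14 + 13 + 7 + 13 + 5 + 5)/6 = 19/2
E[X | Jar K] = (2 + 8 − 4)/3 = 2
E[X | Jar L] = (8 − 8 − 3 + 15 + 3)/5 = 3
E[X] = (1/5)·19/2 + (1/5)·2 + (3/5)·3 = 41/10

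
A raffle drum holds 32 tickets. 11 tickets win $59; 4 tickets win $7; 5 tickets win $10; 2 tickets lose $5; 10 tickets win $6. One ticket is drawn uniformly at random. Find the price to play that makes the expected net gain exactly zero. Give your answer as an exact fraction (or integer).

777/32 dollars

E[payout] = (11/32)·59 + (4/32)·7 + (5/32)·10 + (2/32)·(-5) + (10/32)·6 = 777/32
Fair fee = E[payout] = 777/32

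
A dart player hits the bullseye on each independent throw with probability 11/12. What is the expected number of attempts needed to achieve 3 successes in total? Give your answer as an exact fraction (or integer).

36/11

By linearity (sum of 3 independent geometric waits), E[trials] = 3/p = 3/(11/12) = 36/11.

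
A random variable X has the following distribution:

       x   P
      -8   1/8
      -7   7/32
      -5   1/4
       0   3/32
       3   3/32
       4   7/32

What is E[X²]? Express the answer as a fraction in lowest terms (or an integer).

E[X²] = (1/8)·64 + (7/32)·49 + (1/4)·25 + (3/32)·0 + (3/32)·9 + (7/32)·16
     = 469/16

469/16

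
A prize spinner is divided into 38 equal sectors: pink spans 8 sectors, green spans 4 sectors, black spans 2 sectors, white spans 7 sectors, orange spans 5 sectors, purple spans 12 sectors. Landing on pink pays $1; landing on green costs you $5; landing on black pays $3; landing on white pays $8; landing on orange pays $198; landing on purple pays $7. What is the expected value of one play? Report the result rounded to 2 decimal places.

$29.58

E[payout] = (8/38)·1 + (4/38)·(-5) + (2/38)·3 + (7/38)·8 + (5/38)·198 + (12/38)·7 = 562/19
≈ $29.58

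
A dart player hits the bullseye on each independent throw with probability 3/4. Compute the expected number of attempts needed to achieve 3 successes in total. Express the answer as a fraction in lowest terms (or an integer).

By linearity (sum of 3 independent geometric waits), E[trials] = 3/p = 3/(3/4) = 4.

4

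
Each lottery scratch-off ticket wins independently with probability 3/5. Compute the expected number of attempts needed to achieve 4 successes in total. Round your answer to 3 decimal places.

By linearity (sum of 4 independent geometric waits), E[trials] = 4/p = 4/(3/5) = 20/3.
≈ 6.667

6.667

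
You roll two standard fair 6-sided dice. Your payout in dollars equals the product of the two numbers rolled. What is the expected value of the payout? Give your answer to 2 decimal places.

Distribution of the product of the two numbers rolled: 1 w.p. 1/36, 2 w.p. 1/18, 3 w.p. 1/18, 4 w.p. 1/12, 5 w.p. 1/18, 6 w.p. 1/9, …
E[payout] = (1/36)·1 + (1/18)·2 + (1/18)·3 + (1/12)·4 + (1/18)·5 + (1/9)·6 + (1/18)·8 + (1/36)·9 + (1/18)·10 + (1/9)·12 + (1/18)·15 + (1/36)·16 + (1/18)·18 + (1/18)·20 + (1/18)·24 + (1/36)·25 + (1/18)·30 + (1/36)·36 = 49/4
≈ $12.25

$12.25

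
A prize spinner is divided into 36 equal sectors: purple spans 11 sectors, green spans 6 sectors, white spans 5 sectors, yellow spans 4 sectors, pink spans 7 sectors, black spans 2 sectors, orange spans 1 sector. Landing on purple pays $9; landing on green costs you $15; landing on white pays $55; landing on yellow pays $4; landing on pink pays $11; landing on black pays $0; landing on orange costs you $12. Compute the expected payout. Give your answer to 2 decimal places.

$10.14

E[payout] = (11/36)·9 + (6/36)·(-15) + (5/36)·55 + (4/36)·4 + (7/36)·11 + (2/36)·0 + (1/36)·(-12) = 365/36
≈ $10.14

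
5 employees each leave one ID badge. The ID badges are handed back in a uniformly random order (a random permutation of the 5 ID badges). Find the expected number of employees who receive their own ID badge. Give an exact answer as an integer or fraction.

Let Xᵢ = 1 if person i gets their own ID badge. For each i, P(Xᵢ=1) = 1/5.
By linearity of expectation, E[X₁+…+X_5] = 5·(1/5) = 1.

1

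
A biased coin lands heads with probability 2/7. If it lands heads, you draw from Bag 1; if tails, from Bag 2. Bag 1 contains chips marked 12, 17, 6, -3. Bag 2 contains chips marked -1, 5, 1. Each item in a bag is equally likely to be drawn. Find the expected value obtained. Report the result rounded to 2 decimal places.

E[X | Bag 1] = (12 + 17 + 6 − 3)/4 = 8
E[X | Bag 2] = (-1 + 5 + 1)/3 = 5/3
E[X] = (2/7)·8 + (5/7)·5/3 = 73/21 ≈ 3.48

3.48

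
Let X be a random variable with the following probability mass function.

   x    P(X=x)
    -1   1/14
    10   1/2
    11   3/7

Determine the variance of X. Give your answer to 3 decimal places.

E[X] = (1/14)·(-1) + (1/2)·10 + (3/7)·11 = 135/14
E[X²] = (1/14)·1 + (1/2)·100 + (3/7)·121 = 1427/14
Var(X) = 1427/14 − (135/14)² = 1753/196 ≈ 8.944

8.944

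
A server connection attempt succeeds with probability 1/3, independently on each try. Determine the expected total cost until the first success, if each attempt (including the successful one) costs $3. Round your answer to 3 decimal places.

$9.000

E[#attempts] = 1/p = 3; E[cost] = 3·3 = 9.
≈ 9.000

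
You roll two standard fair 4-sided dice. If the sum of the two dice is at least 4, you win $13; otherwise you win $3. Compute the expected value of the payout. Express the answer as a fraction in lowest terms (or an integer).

E[payout] = (3/16)·3 + (13/16)·13 = 89/8

89/8 dollars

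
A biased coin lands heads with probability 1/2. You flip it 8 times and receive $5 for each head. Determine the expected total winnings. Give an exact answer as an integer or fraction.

$20

E[#heads] = 8·1/2 = 4 (linearity over flips).
E[winnings] = 5·4 = 20.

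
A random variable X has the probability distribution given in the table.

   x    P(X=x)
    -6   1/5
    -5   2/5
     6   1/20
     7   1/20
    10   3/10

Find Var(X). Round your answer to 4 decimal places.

51.2475

E[X] = (1/5)·(-6) + (2/5)·(-5) + (1/20)·6 + (1/20)·7 + (3/10)·10 = 9/20
E[X²] = (1/5)·36 + (2/5)·25 + (1/20)·36 + (1/20)·49 + (3/10)·100 = 1029/20
Var(X) = 1029/20 − (9/20)² = 20499/400 ≈ 51.2475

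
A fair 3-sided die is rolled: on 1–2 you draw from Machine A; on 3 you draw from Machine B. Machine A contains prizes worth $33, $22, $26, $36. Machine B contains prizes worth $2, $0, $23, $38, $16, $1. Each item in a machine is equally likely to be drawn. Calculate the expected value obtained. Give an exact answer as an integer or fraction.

E[X | Machine A] = (33 + 22 + 26 + 36)/4 = 117/4
E[X | Machine B] = (2 + 0 + 23 + 38 + 16 + 1)/6 = 40/3
E[X] = (2/3)·117/4 + (1/3)·40/3 = 431/18

431/18 dollars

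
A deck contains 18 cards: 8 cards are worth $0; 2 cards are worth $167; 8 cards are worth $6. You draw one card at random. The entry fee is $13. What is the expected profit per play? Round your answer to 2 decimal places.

$8.22

E[payout] = (8/18)·0 + (2/18)·167 + (8/18)·6 = 191/9
Expected profit = 191/9 − 13 = 74/9 ≈ $8.22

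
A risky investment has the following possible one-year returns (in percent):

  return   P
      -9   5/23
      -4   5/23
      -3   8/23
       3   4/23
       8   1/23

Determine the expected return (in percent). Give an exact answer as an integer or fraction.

E[X] = (5/23)·(-9) + (5/23)·(-4) + (8/23)·(-3) + (4/23)·3 + (1/23)·8
     = -3

-3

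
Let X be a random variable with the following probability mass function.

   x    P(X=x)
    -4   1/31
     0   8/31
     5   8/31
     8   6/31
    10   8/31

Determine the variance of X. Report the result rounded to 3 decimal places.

17.174

E[X] = (1/31)·(-4) + (8/31)·0 + (8/31)·5 + (6/31)·8 + (8/31)·10 = 164/31
E[X²] = (1/31)·16 + (8/31)·0 + (8/31)·25 + (6/31)·64 + (8/31)·100 = 1400/31
Var(X) = 1400/31 − (164/31)² = 16504/961 ≈ 17.174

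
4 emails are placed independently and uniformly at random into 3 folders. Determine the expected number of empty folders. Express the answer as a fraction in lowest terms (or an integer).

16/27

Let Xⱼ=1 if folder j is empty. P(Xⱼ=1) = ((3-1)/3)^4 = 16/81.
By linearity, E[#empty] = 3·16/81 = 16/27.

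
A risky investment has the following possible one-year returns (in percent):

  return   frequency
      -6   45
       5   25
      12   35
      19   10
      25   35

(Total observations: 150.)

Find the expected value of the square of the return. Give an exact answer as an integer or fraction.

3277/15

Total = 150, so P(return=-6) = 45/150, etc.
E[X²] = (3/10)·36 + (1/6)·25 + (7/30)·144 + (1/15)·361 + (7/30)·625
     = 3277/15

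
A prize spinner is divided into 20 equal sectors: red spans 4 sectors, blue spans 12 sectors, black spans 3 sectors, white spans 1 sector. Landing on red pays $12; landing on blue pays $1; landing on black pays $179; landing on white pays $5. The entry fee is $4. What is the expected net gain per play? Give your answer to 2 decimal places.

$26.10

E[payout] = (4/20)·12 + (12/20)·1 + (3/20)·179 + (1/20)·5 = 301/10
Expected profit = 301/10 − 4 = 261/10 ≈ $26.10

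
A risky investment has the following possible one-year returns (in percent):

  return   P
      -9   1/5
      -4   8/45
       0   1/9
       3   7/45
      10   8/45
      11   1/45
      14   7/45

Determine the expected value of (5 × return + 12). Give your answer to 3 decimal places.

E[5x+12] = (1/5)·(-33) + (8/45)·(-8) + (1/9)·12 + (7/45)·27 + (8/45)·62 + (1/45)·67 + (7/45)·82
     = 205/9 ≈ 22.778

22.778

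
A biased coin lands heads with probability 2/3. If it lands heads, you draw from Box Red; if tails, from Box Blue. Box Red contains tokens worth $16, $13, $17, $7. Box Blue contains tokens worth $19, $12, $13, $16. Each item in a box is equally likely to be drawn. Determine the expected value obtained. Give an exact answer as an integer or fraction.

83/6 dollars

E[X | Box Red] = (16 + 13 + 17 + 7)/4 = 53/4
E[X | Box Blue] = (19 + 12 + 13 + 16)/4 = 15
E[X] = (2/3)·53/4 + (1/3)·15 = 83/6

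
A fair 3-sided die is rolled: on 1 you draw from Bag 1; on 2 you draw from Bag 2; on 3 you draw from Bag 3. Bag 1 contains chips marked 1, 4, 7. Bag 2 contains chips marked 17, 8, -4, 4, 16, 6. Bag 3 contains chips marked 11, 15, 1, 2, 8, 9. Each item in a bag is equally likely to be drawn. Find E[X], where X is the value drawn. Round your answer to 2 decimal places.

E[X | Bag 1] = (1 + 4 + 7)/3 = 4
E[X | Bag 2] = (17 + 8 − 4 + 4 + 16 + 6)/6 = 47/6
E[X | Bag 3] = (11 + 15 + 1 + 2 + 8 + 9)/6 = 23/3
E[X] = (1/3)·4 + (1/3)·47/6 + (1/3)·23/3 = 13/2 ≈ 6.50

6.50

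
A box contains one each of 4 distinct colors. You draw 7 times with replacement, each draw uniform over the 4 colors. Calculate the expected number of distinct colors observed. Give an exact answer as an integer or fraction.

14197/4096

Let Xⱼ=1 if type j appears at least once. P(Xⱼ=1) = 1 − ((4−1)/4)^7 = 14197/16384.
E[#distinct] = 4·14197/16384 = 14197/4096.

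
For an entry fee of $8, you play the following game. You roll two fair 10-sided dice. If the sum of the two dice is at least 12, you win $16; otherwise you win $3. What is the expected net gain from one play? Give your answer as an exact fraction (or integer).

E[payout] = (11/20)·3 + (9/20)·16 = 177/20
Expected profit = 177/20 − 8 = 17/20

17/20 dollars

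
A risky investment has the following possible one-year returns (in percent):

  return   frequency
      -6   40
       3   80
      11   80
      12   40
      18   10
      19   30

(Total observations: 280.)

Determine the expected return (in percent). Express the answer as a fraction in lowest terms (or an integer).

211/28

Total = 280, so P(return=-6) = 40/280, etc.
E[X] = (1/7)·(-6) + (2/7)·3 + (2/7)·11 + (1/7)·12 + (1/28)·18 + (3/28)·19
     = 211/28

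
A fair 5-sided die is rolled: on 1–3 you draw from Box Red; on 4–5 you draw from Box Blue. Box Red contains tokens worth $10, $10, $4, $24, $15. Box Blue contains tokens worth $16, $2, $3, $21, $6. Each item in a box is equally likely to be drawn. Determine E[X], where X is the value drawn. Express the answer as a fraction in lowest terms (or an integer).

57/5 dollars

E[X | Box Red] = (10 + 10 + 4 + 24 + 15)/5 = 63/5
E[X | Box Blue] = (16 + 2 + 3 + 21 + 6)/5 = 48/5
E[X] = (3/5)·63/5 + (2/5)·48/5 = 57/5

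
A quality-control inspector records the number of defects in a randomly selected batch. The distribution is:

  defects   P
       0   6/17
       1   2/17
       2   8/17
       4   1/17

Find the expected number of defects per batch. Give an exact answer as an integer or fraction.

E[X] = (6/17)·0 + (2/17)·1 + (8/17)·2 + (1/17)·4
     = 22/17

22/17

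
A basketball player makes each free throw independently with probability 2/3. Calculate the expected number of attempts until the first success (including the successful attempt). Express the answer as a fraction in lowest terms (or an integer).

For a geometric distribution, E[trials] = 1/p = 1/(2/3) = 3/2.

3/2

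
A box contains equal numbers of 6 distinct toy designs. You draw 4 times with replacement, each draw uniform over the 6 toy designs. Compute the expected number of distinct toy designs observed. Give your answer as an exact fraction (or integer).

Let Xⱼ=1 if type j appears at least once. P(Xⱼ=1) = 1 − ((6−1)/6)^4 = 671/1296.
E[#distinct] = 6·671/1296 = 671/216.

671/216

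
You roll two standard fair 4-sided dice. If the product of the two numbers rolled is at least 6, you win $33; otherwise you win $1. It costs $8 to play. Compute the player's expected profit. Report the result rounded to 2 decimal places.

$9.00

E[payout] = (1/2)·1 + (1/2)·33 = 17
Expected profit = 17 − 8 = 9 ≈ $9.00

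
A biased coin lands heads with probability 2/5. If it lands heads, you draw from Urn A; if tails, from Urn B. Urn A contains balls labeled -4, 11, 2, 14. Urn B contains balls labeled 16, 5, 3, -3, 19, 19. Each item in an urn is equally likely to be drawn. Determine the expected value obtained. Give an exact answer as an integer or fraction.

41/5

E[X | Urn A] = (-4 + 11 + 2 + 14)/4 = 23/4
E[X | Urn B] = (16 + 5 + 3 − 3 + 19 + 19)/6 = 59/6
E[X] = (2/5)·23/4 + (3/5)·59/6 = 41/5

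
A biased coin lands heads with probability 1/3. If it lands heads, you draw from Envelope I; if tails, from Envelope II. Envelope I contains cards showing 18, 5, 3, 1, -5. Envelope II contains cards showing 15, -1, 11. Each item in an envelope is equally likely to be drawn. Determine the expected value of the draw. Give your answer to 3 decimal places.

7.022

E[X | Envelope I] = (18 + 5 + 3 + 1 − 5)/5 = 22/5
E[X | Envelope II] = (15 − 1 + 11)/3 = 25/3
E[X] = (1/3)·22/5 + (2/3)·25/3 = 316/45 ≈ 7.022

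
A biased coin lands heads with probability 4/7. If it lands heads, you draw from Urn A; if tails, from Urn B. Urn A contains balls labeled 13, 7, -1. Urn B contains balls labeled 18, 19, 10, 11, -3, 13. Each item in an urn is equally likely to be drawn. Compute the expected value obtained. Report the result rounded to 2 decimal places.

8.48

E[X | Urn A] = (13 + 7 − 1)/3 = 19/3
E[X | Urn B] = (18 + 19 + 10 + 11 − 3 + 13)/6 = 34/3
E[X] = (4/7)·19/3 + (3/7)·34/3 = 178/21 ≈ 8.48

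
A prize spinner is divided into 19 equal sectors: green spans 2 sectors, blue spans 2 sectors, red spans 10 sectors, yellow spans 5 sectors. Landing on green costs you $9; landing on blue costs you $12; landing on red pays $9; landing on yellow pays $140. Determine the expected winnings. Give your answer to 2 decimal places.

$39.37

E[payout] = (2/19)·(-9) + (2/19)·(-12) + (10/19)·9 + (5/19)·140 = 748/19
≈ $39.37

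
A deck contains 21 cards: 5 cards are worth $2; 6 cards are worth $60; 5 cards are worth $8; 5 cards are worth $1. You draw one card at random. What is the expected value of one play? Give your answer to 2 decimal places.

E[payout] = (5/21)·2 + (6/21)·60 + (5/21)·8 + (5/21)·1 = 415/21
≈ $19.76

$19.76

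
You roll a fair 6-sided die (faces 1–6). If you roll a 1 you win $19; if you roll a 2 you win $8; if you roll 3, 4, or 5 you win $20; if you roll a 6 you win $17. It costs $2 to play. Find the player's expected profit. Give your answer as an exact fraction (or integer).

46/3 dollars

E[payout] = (1/6)·8 + (1/6)·17 + (1/6)·19 + (1/2)·20 = 52/3
Expected profit = 52/3 − 2 = 46/3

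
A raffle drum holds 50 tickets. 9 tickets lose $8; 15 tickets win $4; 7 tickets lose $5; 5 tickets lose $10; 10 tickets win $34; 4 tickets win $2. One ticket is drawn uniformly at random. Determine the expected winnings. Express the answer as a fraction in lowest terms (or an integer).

E[payout] = (9/50)·(-8) + (15/50)·4 + (7/50)·(-5) + (5/50)·(-10) + (10/50)·34 + (4/50)·2 = 251/50

251/50 dollars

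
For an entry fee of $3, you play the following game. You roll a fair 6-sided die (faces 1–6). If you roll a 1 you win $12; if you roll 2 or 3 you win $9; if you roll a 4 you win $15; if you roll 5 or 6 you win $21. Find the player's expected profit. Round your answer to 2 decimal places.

E[payout] = (1/3)·9 + (1/6)·12 + (1/6)·15 + (1/3)·21 = 29/2
Expected profit = 29/2 − 3 = 23/2 ≈ $11.50

$11.50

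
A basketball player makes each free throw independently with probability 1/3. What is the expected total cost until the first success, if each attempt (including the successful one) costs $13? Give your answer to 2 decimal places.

E[#attempts] = 1/p = 3; E[cost] = 13·3 = 39.
≈ 39.00

$39.00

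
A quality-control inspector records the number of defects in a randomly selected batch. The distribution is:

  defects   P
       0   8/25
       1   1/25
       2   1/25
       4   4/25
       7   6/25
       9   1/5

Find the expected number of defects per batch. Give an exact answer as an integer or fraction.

E[X] = (8/25)·0 + (1/25)·1 + (1/25)·2 + (4/25)·4 + (6/25)·7 + (1/5)·9
     = 106/25

106/25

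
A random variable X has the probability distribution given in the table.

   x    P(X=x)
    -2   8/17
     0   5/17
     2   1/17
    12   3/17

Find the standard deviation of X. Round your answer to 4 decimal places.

E[X] = 22/17, E[X²] = 468/17
Var(X) = E[X²] − (E[X])² = 468/17 − 484/289 = 7472/289
SD(X) = √(7472/289) ≈ 5.0847

5.0847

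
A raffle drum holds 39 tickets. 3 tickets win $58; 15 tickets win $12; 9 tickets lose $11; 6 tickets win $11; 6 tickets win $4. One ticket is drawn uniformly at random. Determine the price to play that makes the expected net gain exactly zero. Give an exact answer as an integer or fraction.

E[payout] = (3/39)·58 + (15/39)·12 + (9/39)·(-11) + (6/39)·11 + (6/39)·4 = 115/13
Fair fee = E[payout] = 115/13

115/13 dollars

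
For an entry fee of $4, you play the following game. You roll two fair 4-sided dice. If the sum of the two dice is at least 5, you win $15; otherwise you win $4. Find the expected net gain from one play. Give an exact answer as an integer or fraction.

55/8 dollars

E[payout] = (3/8)·4 + (5/8)·15 = 87/8
Expected profit = 87/8 − 4 = 55/8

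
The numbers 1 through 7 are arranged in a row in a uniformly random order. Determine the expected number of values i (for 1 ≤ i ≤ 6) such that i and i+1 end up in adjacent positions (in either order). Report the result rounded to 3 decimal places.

1.714

For each i ∈ {1,…,6}, let Xᵢ = 1 if i and i+1 are adjacent. P(Xᵢ=1) = 2·(7−1)!/7! = 2/7.
By linearity, E[ΣXᵢ] = (6)·(2/7) = 12/7.
≈ 1.714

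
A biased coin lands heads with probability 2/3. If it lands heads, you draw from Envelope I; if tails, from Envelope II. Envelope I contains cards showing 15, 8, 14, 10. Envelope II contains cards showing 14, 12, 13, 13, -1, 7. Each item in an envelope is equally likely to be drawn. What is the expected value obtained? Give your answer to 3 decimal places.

11.056

E[X | Envelope I] = (15 + 8 + 14 + 10)/4 = 47/4
E[X | Envelope II] = (14 + 12 + 13 + 13 − 1 + 7)/6 = 29/3
E[X] = (2/3)·47/4 + (1/3)·29/3 = 199/18 ≈ 11.056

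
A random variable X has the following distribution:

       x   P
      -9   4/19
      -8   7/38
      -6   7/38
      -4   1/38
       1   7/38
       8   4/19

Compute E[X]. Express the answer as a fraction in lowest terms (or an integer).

-103/38

E[X] = (4/19)·(-9) + (7/38)·(-8) + (7/38)·(-6) + (1/38)·(-4) + (7/38)·1 + (4/19)·8
     = -103/38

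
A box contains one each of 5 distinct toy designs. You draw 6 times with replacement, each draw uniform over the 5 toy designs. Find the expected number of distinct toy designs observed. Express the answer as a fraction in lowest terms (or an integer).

11529/3125

Let Xⱼ=1 if type j appears at least once. P(Xⱼ=1) = 1 − ((5−1)/5)^6 = 11529/15625.
E[#distinct] = 5·11529/15625 = 11529/3125.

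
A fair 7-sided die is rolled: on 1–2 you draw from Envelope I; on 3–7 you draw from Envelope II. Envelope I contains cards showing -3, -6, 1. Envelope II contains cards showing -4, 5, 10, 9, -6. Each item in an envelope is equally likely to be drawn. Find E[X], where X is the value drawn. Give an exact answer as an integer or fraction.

E[X | Envelope I] = (-3 − 6 + 1)/3 = -8/3
E[X | Envelope II] = (-4 + 5 + 10 + 9 − 6)/5 = 14/5
E[X] = (2/7)·(-8/3) + (5/7)·14/5 = 26/21

26/21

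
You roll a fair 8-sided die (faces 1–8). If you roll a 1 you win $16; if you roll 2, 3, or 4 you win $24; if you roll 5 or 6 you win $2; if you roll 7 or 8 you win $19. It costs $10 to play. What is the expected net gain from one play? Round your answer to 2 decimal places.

$6.25

E[payout] = (1/4)·2 + (1/8)·16 + (1/4)·19 + (3/8)·24 = 65/4
Expected profit = 65/4 − 10 = 25/4 ≈ $6.25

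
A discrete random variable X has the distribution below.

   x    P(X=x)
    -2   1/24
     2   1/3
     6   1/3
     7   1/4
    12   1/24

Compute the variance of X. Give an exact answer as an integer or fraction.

E[X] = (1/24)·(-2) + (1/3)·2 + (1/3)·6 + (1/4)·7 + (1/24)·12 = 29/6
E[X²] = (1/24)·4 + (1/3)·4 + (1/3)·36 + (1/4)·49 + (1/24)·144 = 127/4
Var(X) = 127/4 − (29/6)² = 151/18

151/18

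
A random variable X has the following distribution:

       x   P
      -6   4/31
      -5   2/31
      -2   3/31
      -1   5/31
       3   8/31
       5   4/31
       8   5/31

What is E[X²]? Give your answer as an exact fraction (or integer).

703/31

E[X²] = (4/31)·36 + (2/31)·25 + (3/31)·4 + (5/31)·1 + (8/31)·9 + (4/31)·25 + (5/31)·64
     = 703/31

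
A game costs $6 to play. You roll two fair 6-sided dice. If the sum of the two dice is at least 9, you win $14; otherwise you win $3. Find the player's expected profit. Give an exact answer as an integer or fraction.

1/18 dollars

E[payout] = (13/18)·3 + (5/18)·14 = 109/18
Expected profit = 109/18 − 6 = 1/18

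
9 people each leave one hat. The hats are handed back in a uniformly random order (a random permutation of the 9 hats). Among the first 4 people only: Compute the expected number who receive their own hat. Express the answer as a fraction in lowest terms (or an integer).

4/9

Let Xᵢ = 1 if person i gets their own hat. For each i, P(Xᵢ=1) = 1/9.
By linearity of expectation, E[X₁+…+X_4] = 4·(1/9) = 4/9.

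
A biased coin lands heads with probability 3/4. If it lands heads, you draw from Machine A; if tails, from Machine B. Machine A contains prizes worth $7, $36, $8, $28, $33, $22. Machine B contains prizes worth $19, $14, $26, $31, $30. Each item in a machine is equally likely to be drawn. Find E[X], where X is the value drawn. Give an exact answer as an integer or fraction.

E[X | Machine A] = (7 + 36 + 8 + 28 + 33 + 22)/6 = 67/3
E[X | Machine B] = (19 + 14 + 26 + 31 + 30)/5 = 24
E[X] = (3/4)·67/3 + (1/4)·24 = 91/4

91/4 dollars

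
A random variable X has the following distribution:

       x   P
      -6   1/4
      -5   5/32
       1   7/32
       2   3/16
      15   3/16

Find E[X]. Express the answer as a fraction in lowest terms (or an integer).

E[X] = (1/4)·(-6) + (5/32)·(-5) + (7/32)·1 + (3/16)·2 + (3/16)·15
     = 9/8

9/8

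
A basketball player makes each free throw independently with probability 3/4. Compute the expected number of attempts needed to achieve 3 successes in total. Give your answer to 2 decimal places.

4.00

By linearity (sum of 3 independent geometric waits), E[trials] = 3/p = 3/(3/4) = 4.
≈ 4.00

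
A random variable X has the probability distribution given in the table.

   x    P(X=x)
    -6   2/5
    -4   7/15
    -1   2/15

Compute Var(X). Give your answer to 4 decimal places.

2.6400

E[X] = (2/5)·(-6) + (7/15)·(-4) + (2/15)·(-1) = -22/5
E[X²] = (2/5)·36 + (7/15)·16 + (2/15)·1 = 22
Var(X) = 22 − (-22/5)² = 66/25 ≈ 2.6400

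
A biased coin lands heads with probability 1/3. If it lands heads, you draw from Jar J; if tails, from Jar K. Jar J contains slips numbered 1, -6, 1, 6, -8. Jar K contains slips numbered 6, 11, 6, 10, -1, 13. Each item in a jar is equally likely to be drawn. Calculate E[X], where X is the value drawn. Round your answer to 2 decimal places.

E[X | Jar J] = (1 − 6 + 1 + 6 − 8)/5 = -6/5
E[X | Jar K] = (6 + 11 + 6 + 10 − 1 + 13)/6 = 15/2
E[X] = (1/3)·(-6/5) + (2/3)·15/2 = 23/5 ≈ 4.60

4.60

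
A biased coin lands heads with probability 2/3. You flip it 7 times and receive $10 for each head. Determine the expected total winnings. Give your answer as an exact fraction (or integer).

E[#heads] = 7·2/3 = 14/3 (linearity over flips).
E[winnings] = 10·14/3 = 140/3.

140/3 dollars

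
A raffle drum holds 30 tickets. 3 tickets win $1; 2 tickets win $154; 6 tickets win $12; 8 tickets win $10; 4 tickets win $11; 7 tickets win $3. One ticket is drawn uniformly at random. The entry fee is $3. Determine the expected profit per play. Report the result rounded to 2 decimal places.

$14.60

E[payout] = (3/30)·1 + (2/30)·154 + (6/30)·12 + (8/30)·10 + (4/30)·11 + (7/30)·3 = 88/5
Expected profit = 88/5 − 3 = 73/5 ≈ $14.60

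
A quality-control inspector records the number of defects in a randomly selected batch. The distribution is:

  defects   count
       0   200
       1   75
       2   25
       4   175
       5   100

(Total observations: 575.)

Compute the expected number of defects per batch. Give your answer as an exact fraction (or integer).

Total = 575, so P(defects=0) = 200/575, etc.
E[X] = (8/23)·0 + (3/23)·1 + (1/23)·2 + (7/23)·4 + (4/23)·5
     = 53/23

53/23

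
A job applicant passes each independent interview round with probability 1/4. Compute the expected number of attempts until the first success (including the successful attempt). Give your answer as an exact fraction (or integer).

4

For a geometric distribution, E[trials] = 1/p = 1/(1/4) = 4.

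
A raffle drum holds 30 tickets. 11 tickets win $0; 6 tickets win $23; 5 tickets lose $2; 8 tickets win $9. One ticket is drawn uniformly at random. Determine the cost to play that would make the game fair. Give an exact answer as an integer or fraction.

20/3 dollars

E[payout] = (11/30)·0 + (6/30)·23 + (5/30)·(-2) + (8/30)·9 = 20/3
Fair fee = E[payout] = 20/3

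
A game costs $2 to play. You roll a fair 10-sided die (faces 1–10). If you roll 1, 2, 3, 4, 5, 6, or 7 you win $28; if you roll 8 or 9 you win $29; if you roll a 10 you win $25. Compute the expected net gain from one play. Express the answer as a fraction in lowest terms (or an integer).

E[payout] = (1/10)·25 + (7/10)·28 + (1/5)·29 = 279/10
Expected profit = 279/10 − 2 = 259/10

259/10 dollars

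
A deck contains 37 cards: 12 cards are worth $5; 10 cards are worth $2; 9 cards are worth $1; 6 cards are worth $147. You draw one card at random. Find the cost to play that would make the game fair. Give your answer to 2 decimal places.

$26.24

E[payout] = (12/37)·5 + (10/37)·2 + (9/37)·1 + (6/37)·147 = 971/37
Fair fee = E[payout] = 971/37 ≈ $26.24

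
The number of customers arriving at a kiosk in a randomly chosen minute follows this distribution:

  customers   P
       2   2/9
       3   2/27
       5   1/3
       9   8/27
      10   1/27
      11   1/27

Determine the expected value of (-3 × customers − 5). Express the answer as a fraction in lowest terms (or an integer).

E[-3x-5] = (2/9)·(-11) + (2/27)·(-14) + (1/3)·(-20) + (8/27)·(-32) + (1/27)·(-35) + (1/27)·(-38)
     = -67/3

-67/3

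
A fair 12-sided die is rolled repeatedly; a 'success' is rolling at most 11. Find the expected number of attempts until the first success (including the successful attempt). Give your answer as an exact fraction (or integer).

12/11

For a geometric distribution, E[trials] = 1/p = 1/(11/12) = 12/11.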